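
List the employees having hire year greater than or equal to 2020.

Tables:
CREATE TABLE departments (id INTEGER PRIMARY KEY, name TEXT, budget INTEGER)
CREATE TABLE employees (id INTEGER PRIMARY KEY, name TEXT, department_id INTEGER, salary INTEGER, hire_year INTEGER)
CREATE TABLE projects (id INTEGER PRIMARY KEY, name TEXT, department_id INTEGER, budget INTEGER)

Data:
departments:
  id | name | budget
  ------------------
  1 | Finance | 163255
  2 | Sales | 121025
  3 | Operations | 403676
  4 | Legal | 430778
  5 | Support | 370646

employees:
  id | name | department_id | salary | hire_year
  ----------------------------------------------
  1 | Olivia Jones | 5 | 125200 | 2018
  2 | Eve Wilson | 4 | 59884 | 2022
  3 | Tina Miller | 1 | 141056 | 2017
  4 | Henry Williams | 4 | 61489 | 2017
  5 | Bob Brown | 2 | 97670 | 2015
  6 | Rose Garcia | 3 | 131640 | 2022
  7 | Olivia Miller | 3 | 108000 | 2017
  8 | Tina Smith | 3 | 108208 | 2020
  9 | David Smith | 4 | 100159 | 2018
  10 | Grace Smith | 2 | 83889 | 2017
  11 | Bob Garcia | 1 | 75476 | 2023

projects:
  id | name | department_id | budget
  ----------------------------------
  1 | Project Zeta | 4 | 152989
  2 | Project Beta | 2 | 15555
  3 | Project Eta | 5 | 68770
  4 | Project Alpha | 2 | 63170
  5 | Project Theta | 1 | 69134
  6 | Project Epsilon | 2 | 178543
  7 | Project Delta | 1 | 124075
SELECT name, hire_year FROM employees WHERE hire_year >= 2020

Execution result:
name | hire_year
Eve Wilson | 2022
Rose Garcia | 2022
Tina Smith | 2020
Bob Garcia | 2023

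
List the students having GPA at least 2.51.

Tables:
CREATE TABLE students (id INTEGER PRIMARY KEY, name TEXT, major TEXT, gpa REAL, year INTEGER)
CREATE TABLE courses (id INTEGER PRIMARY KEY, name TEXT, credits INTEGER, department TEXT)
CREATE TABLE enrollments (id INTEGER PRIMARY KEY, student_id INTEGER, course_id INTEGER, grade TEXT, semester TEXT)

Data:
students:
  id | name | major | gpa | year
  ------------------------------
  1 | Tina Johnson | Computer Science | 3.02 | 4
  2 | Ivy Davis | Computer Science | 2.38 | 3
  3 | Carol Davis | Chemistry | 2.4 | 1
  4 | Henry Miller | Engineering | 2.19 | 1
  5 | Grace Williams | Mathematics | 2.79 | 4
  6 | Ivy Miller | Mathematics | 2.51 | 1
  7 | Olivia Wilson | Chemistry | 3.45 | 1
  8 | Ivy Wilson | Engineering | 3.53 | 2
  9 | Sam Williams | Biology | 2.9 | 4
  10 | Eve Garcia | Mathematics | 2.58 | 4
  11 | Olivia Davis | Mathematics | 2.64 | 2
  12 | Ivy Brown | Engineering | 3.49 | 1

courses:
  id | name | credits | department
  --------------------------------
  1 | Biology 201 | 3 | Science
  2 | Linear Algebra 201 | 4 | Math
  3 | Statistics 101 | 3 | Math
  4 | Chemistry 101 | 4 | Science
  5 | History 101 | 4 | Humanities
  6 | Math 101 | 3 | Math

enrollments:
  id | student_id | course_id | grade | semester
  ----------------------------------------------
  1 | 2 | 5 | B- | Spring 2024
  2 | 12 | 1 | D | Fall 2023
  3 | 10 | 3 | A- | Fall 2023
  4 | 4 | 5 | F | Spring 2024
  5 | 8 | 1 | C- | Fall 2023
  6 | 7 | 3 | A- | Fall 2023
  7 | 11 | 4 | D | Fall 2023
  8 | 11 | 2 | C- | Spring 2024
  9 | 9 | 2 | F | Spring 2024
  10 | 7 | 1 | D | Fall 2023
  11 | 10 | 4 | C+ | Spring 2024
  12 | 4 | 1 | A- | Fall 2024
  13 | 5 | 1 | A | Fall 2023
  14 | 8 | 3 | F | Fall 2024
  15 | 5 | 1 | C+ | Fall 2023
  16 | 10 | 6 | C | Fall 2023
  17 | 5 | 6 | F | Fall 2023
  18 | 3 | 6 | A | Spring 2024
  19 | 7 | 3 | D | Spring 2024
SELECT name, gpa FROM students WHERE gpa >= 2.51

Execution result:
name | gpa
Tina Johnson | 3.02
Grace Williams | 2.79
Ivy Miller | 2.51
Olivia Wilson | 3.45
Ivy Wilson | 3.53
Sam Williams | 2.90
Eve Garcia | 2.58
Olivia Davis | 2.64
Ivy Brown | 3.49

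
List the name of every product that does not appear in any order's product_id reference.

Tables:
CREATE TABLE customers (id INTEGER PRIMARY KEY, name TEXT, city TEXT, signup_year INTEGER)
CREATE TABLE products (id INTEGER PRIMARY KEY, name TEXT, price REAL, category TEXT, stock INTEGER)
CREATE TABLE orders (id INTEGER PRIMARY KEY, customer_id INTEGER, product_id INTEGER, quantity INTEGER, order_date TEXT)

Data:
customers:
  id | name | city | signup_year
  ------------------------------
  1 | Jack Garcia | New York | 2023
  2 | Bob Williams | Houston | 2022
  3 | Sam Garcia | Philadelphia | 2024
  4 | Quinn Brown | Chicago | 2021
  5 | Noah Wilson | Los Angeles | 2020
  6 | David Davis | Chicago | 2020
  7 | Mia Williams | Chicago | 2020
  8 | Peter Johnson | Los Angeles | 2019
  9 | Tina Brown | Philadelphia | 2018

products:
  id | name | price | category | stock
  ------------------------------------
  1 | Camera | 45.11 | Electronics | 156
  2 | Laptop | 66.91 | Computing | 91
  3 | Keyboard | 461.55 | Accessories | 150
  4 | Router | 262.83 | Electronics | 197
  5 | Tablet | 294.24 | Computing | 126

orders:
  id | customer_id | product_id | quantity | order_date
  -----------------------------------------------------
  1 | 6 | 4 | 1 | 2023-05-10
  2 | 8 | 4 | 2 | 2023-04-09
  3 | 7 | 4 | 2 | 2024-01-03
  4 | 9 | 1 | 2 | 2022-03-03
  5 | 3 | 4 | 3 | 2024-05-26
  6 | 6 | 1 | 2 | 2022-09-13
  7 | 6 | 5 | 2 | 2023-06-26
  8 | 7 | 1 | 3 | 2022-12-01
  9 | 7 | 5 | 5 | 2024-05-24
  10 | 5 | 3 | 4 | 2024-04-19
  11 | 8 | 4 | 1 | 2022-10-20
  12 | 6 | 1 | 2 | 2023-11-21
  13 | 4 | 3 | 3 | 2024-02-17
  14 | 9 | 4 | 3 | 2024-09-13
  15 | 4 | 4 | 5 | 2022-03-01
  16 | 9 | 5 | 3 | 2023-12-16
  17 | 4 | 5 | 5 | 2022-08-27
SELECT p.name FROM products p LEFT JOIN orders c ON c.product_id = p.id WHERE c.id IS NULL

Execution result:
Laptop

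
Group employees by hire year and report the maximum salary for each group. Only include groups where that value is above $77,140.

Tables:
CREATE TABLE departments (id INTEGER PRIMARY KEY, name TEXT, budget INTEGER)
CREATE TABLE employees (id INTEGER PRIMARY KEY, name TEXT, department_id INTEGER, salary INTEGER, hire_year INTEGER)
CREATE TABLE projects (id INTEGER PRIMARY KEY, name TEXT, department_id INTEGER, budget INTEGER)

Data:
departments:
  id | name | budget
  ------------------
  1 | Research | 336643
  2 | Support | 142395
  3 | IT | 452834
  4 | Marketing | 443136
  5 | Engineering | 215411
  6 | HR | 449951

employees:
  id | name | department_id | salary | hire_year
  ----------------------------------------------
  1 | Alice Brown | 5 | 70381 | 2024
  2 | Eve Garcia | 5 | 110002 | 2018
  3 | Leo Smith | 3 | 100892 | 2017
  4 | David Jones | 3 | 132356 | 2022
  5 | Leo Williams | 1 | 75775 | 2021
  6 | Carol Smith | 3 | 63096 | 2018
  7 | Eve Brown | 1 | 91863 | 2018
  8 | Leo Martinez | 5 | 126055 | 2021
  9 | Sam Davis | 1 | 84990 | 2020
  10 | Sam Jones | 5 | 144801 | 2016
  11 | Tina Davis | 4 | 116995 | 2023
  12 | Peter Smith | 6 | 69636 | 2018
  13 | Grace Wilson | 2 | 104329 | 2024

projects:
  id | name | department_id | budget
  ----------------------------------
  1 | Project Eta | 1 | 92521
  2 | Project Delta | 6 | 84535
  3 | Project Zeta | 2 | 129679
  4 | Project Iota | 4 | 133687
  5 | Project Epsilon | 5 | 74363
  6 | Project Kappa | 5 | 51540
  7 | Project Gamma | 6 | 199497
SELECT hire_year, MAX(salary) AS max_salary FROM employees GROUP BY hire_year HAVING MAX(salary) > 77140

Execution result:
hire_year | max_salary
2016 | 144801
2017 | 100892
2018 | 110002
2020 | 84990
2021 | 126055
2022 | 132356
2023 | 116995
2024 | 104329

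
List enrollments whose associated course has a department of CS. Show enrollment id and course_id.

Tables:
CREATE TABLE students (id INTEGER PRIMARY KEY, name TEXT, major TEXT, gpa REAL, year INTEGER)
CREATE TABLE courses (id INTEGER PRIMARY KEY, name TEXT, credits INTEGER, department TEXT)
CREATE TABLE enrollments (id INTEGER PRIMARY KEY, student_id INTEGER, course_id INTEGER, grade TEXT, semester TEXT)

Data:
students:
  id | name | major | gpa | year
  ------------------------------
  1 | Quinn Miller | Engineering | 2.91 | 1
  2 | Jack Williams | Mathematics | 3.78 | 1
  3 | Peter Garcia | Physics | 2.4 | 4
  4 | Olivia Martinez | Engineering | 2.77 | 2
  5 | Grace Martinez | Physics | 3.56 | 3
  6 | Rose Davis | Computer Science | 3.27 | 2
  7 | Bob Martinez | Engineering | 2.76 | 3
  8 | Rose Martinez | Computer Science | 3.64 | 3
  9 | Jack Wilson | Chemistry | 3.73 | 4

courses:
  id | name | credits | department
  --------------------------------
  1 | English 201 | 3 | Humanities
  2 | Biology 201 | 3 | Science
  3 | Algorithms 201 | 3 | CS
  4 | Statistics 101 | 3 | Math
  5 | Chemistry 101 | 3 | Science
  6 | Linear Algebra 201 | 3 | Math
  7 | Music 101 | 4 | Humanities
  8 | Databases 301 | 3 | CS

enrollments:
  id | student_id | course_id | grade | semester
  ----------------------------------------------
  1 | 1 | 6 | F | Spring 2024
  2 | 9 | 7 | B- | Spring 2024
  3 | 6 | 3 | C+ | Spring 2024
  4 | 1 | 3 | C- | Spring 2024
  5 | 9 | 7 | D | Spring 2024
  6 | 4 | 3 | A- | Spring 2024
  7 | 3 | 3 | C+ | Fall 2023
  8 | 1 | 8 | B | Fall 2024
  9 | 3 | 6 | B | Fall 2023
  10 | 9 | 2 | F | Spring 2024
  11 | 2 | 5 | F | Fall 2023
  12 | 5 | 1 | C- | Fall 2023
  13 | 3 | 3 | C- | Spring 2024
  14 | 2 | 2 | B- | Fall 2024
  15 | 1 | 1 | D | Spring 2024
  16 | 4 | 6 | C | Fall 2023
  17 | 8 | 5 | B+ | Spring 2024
SELECT id, course_id FROM enrollments WHERE course_id IN (SELECT id FROM courses WHERE department = 'CS')

Execution result:
id | course_id
3 | 3
4 | 3
6 | 3
7 | 3
8 | 8
13 | 3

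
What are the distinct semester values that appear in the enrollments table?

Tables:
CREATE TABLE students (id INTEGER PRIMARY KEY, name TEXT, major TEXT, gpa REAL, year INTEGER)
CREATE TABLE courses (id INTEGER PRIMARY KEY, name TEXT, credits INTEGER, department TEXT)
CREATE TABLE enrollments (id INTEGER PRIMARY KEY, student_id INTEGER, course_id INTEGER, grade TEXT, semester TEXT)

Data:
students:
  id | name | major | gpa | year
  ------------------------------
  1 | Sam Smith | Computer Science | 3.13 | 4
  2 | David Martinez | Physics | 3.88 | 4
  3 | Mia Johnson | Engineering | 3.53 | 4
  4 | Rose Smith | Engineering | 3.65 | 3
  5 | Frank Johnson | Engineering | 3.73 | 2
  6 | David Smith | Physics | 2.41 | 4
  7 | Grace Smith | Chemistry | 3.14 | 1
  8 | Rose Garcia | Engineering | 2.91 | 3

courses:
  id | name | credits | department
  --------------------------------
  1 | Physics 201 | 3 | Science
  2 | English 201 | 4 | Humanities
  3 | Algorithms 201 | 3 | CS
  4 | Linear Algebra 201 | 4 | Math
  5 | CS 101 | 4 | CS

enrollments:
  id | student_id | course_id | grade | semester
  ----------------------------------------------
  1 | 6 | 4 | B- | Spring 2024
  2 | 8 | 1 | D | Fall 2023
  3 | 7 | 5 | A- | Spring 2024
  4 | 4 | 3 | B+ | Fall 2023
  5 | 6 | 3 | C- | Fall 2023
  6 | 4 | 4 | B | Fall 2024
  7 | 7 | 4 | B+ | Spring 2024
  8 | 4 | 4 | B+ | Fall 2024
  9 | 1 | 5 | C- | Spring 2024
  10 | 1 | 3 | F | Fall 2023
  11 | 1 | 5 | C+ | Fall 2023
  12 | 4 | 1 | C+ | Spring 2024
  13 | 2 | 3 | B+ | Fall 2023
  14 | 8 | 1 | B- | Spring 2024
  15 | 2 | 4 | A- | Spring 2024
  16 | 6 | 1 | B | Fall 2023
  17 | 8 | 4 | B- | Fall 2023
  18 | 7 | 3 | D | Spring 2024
SELECT DISTINCT semester FROM enrollments

Execution result:
semester
Spring 2024
Fall 2023
Fall 2024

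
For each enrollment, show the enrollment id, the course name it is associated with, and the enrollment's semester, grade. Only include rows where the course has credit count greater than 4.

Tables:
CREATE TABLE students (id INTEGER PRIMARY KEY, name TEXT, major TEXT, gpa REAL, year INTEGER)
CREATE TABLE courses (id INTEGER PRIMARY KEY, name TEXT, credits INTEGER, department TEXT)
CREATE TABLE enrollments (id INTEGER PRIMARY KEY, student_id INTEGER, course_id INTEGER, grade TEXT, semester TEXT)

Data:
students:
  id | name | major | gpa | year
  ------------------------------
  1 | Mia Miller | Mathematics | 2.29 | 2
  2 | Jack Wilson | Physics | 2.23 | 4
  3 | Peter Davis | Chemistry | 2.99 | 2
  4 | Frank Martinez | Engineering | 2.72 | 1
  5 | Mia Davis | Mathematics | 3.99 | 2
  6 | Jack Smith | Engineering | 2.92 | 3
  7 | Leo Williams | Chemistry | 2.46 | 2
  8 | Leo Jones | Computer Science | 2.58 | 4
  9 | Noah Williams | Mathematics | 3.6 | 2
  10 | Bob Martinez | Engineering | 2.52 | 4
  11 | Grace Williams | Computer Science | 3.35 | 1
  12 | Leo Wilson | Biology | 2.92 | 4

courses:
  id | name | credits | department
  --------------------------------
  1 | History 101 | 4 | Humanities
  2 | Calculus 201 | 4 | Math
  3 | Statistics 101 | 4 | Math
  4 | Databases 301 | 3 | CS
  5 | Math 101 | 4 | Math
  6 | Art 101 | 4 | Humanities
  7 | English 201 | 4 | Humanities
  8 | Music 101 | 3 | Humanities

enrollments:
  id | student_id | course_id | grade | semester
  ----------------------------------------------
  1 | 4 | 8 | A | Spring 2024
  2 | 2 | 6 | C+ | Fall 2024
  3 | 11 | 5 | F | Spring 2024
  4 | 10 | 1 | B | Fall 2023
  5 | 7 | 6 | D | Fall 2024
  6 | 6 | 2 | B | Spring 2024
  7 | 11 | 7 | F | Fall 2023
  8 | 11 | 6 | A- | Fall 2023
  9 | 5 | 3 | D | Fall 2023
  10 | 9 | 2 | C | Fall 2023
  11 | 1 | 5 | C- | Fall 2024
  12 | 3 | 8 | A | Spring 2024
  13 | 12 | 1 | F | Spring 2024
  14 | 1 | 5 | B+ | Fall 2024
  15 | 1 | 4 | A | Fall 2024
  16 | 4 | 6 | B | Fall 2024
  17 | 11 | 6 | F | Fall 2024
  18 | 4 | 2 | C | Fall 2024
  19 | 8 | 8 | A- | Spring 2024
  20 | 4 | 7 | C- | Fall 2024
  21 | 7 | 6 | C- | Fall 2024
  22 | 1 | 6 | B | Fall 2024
SELECT c.id, p.name AS course, c.semester, c.grade FROM enrollments c JOIN courses p ON c.course_id = p.id WHERE p.credits > 4

Execution result:
(no rows)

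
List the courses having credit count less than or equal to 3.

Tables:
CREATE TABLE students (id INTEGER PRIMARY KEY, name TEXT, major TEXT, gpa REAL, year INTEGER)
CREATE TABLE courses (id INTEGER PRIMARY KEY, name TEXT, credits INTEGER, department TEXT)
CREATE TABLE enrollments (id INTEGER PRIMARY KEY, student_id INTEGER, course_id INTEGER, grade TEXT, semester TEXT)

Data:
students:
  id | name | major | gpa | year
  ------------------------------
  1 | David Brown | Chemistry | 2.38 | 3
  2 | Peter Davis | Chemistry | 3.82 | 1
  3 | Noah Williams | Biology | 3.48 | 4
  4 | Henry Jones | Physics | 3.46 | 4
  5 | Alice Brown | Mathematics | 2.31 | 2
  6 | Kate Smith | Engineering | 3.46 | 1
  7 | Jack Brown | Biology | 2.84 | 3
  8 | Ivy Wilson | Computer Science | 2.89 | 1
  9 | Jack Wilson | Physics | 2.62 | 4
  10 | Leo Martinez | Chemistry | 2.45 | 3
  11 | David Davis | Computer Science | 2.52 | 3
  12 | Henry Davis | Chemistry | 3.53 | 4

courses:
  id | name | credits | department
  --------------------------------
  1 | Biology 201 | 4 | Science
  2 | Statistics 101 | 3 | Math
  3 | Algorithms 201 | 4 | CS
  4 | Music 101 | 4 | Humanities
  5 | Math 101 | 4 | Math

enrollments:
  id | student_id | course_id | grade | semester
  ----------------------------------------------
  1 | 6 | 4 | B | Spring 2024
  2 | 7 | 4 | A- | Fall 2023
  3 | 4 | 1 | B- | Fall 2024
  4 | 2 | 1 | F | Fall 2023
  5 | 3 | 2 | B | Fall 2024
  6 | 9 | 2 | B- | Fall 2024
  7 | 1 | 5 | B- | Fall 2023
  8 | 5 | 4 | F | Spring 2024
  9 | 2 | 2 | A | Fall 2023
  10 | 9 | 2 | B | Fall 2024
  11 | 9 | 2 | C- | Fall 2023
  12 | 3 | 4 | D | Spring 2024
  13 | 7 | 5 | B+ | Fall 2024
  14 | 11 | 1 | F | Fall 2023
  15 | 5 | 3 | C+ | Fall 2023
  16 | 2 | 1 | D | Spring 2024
SELECT name, credits FROM courses WHERE credits <= 3

Execution result:
name | credits
Statistics 101 | 3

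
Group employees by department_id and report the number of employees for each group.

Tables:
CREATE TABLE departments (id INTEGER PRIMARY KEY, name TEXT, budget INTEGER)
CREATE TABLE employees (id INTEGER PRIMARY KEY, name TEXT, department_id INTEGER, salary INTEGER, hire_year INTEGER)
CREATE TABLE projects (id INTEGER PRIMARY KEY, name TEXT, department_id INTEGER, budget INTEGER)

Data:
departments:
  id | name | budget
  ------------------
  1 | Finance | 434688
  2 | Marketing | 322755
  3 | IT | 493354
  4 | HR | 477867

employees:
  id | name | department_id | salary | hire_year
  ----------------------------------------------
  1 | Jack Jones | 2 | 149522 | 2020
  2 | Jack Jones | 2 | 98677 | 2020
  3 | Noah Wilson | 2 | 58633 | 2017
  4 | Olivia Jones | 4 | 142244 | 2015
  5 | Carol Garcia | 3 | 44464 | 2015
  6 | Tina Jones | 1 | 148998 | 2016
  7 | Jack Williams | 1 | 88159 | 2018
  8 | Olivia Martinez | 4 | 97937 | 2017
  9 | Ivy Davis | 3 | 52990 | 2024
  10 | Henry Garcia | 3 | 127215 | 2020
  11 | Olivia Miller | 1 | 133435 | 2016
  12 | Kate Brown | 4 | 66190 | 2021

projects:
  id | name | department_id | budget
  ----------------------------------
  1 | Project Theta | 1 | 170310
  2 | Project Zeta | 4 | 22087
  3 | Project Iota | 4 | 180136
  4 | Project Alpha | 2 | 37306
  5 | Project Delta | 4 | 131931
SELECT department_id, COUNT(*) AS n FROM employees GROUP BY department_id

Execution result:
department_id | n
1 | 3
2 | 3
3 | 3
4 | 3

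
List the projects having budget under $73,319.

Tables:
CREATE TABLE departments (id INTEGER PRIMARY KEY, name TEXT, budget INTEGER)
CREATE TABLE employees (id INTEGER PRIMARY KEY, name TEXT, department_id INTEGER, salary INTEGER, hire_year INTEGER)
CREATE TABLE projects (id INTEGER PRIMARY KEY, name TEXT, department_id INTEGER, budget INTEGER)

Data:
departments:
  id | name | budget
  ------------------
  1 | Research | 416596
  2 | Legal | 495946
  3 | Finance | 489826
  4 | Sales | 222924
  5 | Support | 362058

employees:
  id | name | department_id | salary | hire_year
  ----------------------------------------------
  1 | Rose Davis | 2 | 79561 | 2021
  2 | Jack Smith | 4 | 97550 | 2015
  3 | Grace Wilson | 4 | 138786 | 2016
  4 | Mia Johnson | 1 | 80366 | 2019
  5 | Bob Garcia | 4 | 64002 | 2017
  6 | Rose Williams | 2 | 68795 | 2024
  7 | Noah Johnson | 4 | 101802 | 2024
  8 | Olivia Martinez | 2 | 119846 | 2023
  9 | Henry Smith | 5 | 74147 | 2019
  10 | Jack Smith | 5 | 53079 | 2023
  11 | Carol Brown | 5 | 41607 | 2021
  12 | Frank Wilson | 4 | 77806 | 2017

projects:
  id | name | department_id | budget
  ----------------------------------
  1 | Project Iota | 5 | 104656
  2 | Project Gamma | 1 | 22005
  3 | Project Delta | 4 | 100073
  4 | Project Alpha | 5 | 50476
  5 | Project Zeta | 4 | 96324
SELECT name, budget FROM projects WHERE budget < 73319

Execution result:
name | budget
Project Gamma | 22005
Project Alpha | 50476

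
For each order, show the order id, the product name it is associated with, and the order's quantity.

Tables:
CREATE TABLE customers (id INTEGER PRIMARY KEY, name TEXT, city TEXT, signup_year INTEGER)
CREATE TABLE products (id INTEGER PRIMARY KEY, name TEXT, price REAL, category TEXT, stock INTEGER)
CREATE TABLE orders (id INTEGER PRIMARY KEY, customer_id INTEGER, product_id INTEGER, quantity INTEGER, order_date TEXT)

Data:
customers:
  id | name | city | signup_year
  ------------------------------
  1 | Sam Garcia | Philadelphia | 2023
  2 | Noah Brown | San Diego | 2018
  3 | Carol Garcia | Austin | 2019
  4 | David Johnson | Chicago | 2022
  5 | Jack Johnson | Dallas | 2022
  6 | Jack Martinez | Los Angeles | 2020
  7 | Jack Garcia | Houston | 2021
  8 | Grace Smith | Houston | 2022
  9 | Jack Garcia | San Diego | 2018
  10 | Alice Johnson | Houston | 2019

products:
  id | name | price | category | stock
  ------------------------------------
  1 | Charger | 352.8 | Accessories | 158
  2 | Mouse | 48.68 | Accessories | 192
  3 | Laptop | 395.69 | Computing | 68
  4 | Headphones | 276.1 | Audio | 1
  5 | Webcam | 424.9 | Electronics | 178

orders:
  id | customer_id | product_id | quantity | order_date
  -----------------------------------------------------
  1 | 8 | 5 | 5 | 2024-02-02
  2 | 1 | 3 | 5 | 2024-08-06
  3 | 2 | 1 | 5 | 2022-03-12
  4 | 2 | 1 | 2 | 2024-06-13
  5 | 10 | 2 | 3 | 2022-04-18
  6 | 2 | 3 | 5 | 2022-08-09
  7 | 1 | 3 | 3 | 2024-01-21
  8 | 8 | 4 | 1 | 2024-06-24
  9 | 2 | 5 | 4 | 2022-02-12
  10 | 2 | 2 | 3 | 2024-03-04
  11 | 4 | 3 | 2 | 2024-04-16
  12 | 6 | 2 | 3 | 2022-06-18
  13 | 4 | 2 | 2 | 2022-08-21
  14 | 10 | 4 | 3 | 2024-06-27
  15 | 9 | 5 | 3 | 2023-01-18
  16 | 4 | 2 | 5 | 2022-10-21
SELECT c.id, p.name AS product, c.quantity FROM orders c JOIN products p ON c.product_id = p.id

Execution result:
id | product | quantity
1 | Webcam | 5
2 | Laptop | 5
3 | Charger | 5
4 | Charger | 2
5 | Mouse | 3
6 | Laptop | 5
7 | Laptop | 3
8 | Headphones | 1
9 | Webcam | 4
10 | Mouse | 3
11 | Laptop | 2
12 | Mouse | 3
13 | Mouse | 2
14 | Headphones | 3
15 | Webcam | 3
16 | Mouse | 5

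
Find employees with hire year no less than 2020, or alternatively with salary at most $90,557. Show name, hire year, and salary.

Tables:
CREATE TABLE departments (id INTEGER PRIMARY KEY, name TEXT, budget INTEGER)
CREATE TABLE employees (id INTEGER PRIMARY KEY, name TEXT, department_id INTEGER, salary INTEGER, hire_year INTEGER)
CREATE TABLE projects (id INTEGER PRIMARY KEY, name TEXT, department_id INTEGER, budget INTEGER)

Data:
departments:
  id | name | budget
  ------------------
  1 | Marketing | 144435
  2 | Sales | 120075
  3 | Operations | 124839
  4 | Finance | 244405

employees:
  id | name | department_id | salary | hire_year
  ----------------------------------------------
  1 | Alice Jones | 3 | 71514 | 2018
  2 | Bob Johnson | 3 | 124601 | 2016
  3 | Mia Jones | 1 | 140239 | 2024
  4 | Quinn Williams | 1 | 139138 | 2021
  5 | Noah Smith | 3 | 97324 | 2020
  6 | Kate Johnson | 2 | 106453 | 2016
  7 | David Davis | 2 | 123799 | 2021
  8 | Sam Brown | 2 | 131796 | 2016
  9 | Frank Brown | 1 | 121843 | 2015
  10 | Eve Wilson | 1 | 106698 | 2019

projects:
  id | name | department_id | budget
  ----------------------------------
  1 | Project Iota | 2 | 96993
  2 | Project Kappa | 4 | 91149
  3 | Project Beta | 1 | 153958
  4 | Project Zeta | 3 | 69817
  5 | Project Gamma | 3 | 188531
SELECT name, hire_year, salary FROM employees WHERE hire_year >= 2020 OR salary <= 90557

Execution result:
name | hire_year | salary
Alice Jones | 2018 | 71514
Mia Jones | 2024 | 140239
Quinn Williams | 2021 | 139138
Noah Smith | 2020 | 97324
David Davis | 2021 | 123799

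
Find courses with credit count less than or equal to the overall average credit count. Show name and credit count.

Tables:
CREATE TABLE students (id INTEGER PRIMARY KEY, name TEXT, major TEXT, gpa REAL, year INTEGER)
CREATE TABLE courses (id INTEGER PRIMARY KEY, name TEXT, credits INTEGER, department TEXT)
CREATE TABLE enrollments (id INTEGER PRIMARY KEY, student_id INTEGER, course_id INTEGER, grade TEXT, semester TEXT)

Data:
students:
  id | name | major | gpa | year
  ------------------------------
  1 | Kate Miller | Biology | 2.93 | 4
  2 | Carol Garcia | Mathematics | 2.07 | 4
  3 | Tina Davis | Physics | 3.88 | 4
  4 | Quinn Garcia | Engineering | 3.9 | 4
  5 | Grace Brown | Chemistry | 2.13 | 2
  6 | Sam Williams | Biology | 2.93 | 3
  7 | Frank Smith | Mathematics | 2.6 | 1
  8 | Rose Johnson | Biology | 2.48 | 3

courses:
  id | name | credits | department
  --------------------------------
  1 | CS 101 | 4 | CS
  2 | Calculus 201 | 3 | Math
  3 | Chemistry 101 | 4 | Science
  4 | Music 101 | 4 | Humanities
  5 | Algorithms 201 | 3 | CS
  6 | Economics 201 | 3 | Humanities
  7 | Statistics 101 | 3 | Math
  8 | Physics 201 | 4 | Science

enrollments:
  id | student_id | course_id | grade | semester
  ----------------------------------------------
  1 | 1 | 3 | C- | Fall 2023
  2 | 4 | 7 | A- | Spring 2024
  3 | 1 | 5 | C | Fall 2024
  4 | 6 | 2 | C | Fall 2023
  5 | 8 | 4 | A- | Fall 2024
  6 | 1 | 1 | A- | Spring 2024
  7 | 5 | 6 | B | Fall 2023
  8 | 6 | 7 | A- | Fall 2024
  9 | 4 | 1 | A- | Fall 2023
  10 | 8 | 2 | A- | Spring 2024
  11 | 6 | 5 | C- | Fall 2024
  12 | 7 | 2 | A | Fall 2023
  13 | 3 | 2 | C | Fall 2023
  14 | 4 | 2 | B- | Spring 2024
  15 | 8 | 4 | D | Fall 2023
SELECT name, credits FROM courses WHERE credits <= (SELECT AVG(credits) FROM courses)

Execution result:
name | credits
Calculus 201 | 3
Algorithms 201 | 3
Economics 201 | 3
Statistics 101 | 3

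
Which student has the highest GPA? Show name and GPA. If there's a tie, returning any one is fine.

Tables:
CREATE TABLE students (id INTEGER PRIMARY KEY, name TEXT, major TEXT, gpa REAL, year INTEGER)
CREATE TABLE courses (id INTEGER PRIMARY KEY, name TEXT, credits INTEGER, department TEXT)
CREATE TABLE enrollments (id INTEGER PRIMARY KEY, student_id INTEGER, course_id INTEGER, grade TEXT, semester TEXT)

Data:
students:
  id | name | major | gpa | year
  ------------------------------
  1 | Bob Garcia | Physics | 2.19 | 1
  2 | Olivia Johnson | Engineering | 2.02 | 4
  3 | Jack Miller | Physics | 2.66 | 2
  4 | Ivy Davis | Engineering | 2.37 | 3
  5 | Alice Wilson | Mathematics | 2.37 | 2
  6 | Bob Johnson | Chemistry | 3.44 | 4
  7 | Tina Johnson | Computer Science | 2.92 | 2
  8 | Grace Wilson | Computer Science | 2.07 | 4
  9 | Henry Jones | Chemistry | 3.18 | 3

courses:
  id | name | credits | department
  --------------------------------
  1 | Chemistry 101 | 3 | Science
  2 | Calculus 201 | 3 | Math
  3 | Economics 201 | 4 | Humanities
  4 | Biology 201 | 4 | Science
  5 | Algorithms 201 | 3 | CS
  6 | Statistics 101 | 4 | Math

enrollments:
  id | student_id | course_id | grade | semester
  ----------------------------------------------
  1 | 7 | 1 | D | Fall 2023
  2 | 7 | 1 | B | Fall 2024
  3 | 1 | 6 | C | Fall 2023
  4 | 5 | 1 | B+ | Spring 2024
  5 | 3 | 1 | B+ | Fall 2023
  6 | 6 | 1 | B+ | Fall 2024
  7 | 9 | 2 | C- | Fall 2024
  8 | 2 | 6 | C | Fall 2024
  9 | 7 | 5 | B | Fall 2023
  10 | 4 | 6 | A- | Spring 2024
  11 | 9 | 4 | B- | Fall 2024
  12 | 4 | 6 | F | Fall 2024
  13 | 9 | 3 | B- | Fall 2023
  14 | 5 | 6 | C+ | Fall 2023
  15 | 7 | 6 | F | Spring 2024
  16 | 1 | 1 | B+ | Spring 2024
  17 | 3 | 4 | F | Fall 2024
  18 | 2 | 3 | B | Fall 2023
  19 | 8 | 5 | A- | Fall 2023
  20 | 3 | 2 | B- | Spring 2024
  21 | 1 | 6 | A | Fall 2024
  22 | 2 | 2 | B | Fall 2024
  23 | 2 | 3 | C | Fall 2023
SELECT name, gpa FROM students ORDER BY gpa DESC LIMIT 1

Execution result:
name | gpa
Bob Johnson | 3.44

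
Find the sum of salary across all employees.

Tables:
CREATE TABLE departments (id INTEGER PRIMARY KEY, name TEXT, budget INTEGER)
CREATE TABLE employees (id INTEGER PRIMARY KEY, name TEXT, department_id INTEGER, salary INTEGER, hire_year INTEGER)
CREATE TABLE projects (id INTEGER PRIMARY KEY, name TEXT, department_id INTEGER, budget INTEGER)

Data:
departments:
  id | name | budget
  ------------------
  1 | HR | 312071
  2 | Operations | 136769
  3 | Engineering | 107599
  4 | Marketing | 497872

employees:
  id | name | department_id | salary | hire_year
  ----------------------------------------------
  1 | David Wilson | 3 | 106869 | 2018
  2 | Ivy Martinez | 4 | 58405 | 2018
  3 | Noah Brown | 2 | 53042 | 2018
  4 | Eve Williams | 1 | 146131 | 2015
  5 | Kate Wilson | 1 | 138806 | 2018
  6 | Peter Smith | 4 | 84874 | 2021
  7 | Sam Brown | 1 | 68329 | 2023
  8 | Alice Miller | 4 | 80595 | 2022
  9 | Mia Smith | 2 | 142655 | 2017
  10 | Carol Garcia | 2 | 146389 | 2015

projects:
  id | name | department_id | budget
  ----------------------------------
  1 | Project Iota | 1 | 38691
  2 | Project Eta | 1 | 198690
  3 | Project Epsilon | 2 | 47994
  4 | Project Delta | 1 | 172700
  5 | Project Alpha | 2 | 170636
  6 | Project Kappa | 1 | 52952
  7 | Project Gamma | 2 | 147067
SELECT SUM(salary) FROM employees

Execution result:
1026095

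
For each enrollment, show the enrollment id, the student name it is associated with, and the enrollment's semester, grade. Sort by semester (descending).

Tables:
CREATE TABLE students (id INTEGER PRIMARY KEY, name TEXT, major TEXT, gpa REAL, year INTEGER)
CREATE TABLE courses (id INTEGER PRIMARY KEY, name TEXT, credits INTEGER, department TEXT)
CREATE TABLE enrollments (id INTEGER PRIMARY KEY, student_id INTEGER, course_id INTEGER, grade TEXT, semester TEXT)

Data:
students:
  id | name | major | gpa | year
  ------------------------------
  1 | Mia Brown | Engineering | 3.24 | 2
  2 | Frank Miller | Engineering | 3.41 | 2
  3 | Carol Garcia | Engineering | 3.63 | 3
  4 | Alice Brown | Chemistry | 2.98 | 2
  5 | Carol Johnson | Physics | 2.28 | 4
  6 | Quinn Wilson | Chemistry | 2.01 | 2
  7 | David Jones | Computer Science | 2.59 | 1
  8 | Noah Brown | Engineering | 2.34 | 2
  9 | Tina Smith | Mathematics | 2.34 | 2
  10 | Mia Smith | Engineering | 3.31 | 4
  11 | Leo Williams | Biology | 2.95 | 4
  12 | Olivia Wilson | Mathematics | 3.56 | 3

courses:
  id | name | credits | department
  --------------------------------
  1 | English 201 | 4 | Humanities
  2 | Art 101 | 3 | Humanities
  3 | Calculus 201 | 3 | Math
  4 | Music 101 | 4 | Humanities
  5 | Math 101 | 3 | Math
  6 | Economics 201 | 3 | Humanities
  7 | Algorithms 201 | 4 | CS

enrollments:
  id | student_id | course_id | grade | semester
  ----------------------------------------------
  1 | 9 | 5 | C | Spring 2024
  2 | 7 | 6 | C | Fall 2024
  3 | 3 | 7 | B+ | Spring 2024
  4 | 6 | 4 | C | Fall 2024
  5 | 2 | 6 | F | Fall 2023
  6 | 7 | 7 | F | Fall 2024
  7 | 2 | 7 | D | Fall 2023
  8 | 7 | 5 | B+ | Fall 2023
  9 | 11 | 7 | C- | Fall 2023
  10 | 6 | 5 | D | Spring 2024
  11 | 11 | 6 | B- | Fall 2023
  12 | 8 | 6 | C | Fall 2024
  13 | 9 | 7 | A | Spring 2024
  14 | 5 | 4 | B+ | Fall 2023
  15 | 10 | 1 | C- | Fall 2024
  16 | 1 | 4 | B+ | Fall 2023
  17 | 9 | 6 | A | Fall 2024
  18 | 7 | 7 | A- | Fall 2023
SELECT c.id, p.name AS student, c.semester, c.grade FROM enrollments c JOIN students p ON c.student_id = p.id ORDER BY c.semester DESC

Execution result:
id | student | semester | grade
1 | Tina Smith | Spring 2024 | C
3 | Carol Garcia | Spring 2024 | B+
10 | Quinn Wilson | Spring 2024 | D
13 | Tina Smith | Spring 2024 | A
2 | David Jones | Fall 2024 | C
4 | Quinn Wilson | Fall 2024 | C
6 | David Jones | Fall 2024 | F
12 | Noah Brown | Fall 2024 | C
15 | Mia Smith | Fall 2024 | C-
17 | Tina Smith | Fall 2024 | A
5 | Frank Miller | Fall 2023 | F
7 | Frank Miller | Fall 2023 | D
8 | David Jones | Fall 2023 | B+
9 | Leo Williams | Fall 2023 | C-
11 | Leo Williams | Fall 2023 | B-
14 | Carol Johnson | Fall 2023 | B+
16 | Mia Brown | Fall 2023 | B+
18 | David Jones | Fall 2023 | A-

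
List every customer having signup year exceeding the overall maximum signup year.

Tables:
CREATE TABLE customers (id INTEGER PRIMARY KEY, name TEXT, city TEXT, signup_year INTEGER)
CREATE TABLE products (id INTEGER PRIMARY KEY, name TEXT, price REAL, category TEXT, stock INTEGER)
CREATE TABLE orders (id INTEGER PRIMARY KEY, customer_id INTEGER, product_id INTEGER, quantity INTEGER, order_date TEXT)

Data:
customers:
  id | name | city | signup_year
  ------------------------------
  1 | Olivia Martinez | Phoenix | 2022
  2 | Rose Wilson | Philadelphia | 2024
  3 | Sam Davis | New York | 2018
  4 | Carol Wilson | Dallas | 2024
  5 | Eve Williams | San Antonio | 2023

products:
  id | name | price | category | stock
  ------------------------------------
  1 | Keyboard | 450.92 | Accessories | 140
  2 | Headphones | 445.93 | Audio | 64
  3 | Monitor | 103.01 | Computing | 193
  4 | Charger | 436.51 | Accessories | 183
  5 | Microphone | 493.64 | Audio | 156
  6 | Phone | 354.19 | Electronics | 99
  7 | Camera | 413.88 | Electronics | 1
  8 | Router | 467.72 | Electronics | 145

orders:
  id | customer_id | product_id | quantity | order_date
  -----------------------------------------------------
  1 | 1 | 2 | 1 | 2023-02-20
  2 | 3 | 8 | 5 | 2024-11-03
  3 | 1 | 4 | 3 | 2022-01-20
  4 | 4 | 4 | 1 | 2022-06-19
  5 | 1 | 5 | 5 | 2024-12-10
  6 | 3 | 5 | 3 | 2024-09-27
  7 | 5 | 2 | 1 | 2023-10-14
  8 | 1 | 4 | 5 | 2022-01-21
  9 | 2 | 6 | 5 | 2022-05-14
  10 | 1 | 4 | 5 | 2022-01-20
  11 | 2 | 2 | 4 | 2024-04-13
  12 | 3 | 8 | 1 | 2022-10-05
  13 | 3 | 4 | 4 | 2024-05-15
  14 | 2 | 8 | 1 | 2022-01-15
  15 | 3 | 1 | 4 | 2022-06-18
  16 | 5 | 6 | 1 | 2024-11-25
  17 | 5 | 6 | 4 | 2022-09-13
SELECT name, signup_year FROM customers WHERE signup_year > (SELECT MAX(signup_year) FROM customers)

Execution result:
(no rows)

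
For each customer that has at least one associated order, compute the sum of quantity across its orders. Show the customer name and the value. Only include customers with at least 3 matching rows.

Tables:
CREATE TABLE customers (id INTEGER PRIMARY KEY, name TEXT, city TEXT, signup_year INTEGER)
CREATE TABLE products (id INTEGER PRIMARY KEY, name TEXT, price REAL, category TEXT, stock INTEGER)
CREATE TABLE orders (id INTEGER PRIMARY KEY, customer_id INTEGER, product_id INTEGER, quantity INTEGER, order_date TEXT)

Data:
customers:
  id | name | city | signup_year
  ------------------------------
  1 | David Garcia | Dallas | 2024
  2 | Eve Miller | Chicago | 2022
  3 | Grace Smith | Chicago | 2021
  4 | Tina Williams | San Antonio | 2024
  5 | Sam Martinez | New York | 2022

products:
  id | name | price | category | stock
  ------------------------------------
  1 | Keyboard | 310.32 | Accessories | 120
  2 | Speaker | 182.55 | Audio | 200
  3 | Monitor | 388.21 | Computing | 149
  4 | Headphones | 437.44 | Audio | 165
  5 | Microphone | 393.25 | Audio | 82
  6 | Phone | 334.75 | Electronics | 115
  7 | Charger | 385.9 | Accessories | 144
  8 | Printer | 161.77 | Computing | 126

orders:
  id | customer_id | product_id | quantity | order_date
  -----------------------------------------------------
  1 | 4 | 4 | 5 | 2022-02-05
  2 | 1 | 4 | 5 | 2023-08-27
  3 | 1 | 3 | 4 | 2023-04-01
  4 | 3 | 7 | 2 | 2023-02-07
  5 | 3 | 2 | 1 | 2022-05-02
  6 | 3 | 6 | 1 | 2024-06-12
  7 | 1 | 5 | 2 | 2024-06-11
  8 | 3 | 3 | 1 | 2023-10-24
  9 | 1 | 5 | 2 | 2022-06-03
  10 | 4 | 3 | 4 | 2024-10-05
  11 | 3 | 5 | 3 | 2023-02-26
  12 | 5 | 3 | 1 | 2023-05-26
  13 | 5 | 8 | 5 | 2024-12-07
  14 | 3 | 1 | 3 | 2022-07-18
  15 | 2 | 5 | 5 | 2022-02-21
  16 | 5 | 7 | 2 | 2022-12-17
SELECT p.name, SUM(c.quantity) AS sum_quantity FROM orders c JOIN customers p ON c.customer_id = p.id GROUP BY p.id, p.name HAVING COUNT(*) >= 3

Execution result:
name | sum_quantity
David Garcia | 13
Grace Smith | 11
Sam Martinez | 8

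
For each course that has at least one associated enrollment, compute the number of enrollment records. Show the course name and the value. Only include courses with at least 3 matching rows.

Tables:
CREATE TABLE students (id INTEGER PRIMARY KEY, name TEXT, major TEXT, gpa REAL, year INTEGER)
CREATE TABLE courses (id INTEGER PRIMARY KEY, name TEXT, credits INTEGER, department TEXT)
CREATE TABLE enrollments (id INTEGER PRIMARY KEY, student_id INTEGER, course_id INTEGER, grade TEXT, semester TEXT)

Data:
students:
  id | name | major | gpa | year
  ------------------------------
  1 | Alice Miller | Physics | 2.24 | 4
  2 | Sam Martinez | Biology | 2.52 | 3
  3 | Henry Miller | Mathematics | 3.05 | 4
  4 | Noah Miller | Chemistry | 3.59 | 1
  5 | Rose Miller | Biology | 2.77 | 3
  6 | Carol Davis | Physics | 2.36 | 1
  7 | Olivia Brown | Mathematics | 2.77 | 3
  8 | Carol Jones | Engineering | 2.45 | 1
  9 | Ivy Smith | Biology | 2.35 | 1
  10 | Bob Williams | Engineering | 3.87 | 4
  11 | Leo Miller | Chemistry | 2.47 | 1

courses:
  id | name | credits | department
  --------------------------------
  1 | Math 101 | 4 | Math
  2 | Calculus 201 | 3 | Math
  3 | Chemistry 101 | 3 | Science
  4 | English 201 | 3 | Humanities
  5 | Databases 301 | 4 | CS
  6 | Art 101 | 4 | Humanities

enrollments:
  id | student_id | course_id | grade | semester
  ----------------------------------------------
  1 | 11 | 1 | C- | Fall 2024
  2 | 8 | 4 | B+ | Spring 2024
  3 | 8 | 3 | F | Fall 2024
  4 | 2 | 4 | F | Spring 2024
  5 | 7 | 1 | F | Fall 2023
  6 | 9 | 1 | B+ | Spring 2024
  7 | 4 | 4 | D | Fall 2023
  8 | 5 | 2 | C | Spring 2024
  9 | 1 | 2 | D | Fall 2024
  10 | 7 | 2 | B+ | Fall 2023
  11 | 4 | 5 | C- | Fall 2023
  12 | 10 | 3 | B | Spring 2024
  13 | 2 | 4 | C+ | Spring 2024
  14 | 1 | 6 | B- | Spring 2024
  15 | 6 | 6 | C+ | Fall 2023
SELECT p.name, COUNT(*) AS n FROM enrollments c JOIN courses p ON c.course_id = p.id GROUP BY p.id, p.name HAVING COUNT(*) >= 3

Execution result:
name | n
Math 101 | 3
Calculus 201 | 3
English 201 | 4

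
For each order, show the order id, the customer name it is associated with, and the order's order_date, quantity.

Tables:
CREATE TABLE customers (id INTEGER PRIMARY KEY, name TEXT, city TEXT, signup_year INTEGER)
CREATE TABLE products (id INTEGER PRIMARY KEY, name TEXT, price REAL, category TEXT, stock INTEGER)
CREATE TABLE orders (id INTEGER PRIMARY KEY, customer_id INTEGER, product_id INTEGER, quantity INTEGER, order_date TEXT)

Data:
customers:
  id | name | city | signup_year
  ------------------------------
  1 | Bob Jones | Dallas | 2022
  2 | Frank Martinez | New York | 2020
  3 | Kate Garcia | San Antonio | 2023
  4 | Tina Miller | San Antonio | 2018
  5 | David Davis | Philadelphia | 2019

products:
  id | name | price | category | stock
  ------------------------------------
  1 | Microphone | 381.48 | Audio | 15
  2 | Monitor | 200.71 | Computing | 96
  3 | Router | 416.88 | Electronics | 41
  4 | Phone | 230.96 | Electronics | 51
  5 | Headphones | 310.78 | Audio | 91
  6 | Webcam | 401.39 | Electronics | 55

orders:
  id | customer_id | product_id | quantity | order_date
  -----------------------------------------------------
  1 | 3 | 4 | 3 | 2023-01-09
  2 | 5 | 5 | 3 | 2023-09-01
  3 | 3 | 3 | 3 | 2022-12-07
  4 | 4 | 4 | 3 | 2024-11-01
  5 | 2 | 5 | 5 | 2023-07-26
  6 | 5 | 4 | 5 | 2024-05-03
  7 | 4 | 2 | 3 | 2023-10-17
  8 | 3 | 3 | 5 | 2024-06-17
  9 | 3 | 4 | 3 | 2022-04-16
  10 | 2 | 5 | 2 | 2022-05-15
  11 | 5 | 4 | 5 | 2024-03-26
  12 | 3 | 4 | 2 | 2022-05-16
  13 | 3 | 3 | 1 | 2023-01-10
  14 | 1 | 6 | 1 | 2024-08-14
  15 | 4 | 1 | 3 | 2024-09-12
SELECT c.id, p.name AS customer, c.order_date, c.quantity FROM orders c JOIN customers p ON c.customer_id = p.id

Execution result:
id | customer | order_date | quantity
1 | Kate Garcia | 2023-01-09 | 3
2 | David Davis | 2023-09-01 | 3
3 | Kate Garcia | 2022-12-07 | 3
4 | Tina Miller | 2024-11-01 | 3
5 | Frank Martinez | 2023-07-26 | 5
6 | David Davis | 2024-05-03 | 5
7 | Tina Miller | 2023-10-17 | 3
8 | Kate Garcia | 2024-06-17 | 5
9 | Kate Garcia | 2022-04-16 | 3
10 | Frank Martinez | 2022-05-15 | 2
11 | David Davis | 2024-03-26 | 5
12 | Kate Garcia | 2022-05-16 | 2
13 | Kate Garcia | 2023-01-10 | 1
14 | Bob Jones | 2024-08-14 | 1
15 | Tina Miller | 2024-09-12 | 3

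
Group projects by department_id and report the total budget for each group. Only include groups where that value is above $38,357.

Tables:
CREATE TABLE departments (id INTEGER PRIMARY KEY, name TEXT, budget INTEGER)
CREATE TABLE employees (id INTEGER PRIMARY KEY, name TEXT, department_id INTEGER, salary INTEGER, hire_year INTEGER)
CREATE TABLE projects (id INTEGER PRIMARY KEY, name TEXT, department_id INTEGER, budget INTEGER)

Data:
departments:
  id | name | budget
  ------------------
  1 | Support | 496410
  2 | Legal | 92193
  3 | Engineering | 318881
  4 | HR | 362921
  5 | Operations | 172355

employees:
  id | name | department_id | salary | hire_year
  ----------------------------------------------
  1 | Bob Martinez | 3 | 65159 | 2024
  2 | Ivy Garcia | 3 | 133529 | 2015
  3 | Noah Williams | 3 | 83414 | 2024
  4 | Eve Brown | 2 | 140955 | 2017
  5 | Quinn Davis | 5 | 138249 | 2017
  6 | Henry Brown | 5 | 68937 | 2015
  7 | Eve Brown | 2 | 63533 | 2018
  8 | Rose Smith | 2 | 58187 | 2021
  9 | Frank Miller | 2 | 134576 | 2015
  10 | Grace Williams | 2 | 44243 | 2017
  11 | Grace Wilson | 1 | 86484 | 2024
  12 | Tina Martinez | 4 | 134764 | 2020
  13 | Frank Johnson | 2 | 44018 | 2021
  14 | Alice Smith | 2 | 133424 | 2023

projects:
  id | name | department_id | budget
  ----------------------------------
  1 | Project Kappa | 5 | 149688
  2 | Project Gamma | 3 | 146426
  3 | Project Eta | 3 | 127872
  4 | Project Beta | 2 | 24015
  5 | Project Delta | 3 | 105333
SELECT department_id, SUM(budget) AS sum_budget FROM projects GROUP BY department_id HAVING SUM(budget) > 38357

Execution result:
department_id | sum_budget
3 | 379631
5 | 149688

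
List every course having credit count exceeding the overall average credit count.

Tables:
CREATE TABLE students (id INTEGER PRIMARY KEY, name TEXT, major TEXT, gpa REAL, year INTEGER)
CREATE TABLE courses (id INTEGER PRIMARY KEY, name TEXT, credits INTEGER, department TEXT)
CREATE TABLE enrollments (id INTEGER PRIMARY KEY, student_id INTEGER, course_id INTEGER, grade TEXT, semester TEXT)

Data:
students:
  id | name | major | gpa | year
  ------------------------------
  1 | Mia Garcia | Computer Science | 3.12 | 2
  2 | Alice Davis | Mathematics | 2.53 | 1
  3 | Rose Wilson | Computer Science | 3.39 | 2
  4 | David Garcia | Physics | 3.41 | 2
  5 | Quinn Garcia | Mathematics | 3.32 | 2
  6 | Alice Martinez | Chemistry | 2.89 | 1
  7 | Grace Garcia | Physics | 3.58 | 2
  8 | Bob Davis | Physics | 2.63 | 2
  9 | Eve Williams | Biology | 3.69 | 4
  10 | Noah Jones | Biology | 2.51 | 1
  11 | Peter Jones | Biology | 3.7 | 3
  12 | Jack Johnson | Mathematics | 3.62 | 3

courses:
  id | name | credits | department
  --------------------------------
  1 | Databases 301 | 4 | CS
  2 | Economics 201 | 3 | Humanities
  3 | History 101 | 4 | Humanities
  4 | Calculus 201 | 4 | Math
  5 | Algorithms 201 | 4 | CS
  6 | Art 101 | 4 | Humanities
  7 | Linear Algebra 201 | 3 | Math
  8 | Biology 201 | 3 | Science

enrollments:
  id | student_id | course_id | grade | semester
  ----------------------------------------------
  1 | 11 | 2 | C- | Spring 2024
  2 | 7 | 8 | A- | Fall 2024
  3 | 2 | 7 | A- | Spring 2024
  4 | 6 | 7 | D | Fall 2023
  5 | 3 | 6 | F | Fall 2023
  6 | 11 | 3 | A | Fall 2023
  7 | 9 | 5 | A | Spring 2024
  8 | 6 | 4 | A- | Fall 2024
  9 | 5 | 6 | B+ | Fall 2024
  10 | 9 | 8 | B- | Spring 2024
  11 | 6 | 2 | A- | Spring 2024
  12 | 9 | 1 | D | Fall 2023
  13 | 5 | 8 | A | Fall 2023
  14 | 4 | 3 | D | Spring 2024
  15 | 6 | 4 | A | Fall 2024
SELECT name, credits FROM courses WHERE credits > (SELECT AVG(credits) FROM courses)

Execution result:
name | credits
Databases 301 | 4
History 101 | 4
Calculus 201 | 4
Algorithms 201 | 4
Art 101 | 4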